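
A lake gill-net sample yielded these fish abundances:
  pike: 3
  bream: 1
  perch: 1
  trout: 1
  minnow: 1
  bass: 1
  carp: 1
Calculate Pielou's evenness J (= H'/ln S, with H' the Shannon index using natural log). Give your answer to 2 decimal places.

Total N = 3+1+1+1+1+1+1 = 9, so the proportions are 0.3333, 0.1111, 0.1111, 0.1111, 0.1111, 0.1111, 0.1111 (working shown to 4 dp, full precision carried).
H' = −Σ pᵢ ln pᵢ = −((-0.3662) + (-0.2441) + (-0.2441) + (-0.2441) + (-0.2441) + (-0.2441) + (-0.2441)) = 1.8310.
With S = 7 species, ln S = 1.9459, so J = 1.8310/1.9459 = 0.9410, i.e. 0.94 to 2 decimal places.

0.94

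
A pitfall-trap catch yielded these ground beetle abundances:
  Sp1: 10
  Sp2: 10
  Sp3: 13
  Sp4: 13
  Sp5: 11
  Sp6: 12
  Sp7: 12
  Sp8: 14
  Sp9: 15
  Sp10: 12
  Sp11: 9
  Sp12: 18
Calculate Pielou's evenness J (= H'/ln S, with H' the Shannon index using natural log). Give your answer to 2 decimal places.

0.99

Total N = 10+10+13+13+11+12+12+14+15+12+9+18 = 149, so the proportions are 0.0671, 0.0671, 0.0872, 0.0872, 0.0738, 0.0805, 0.0805, 0.094, 0.1007, 0.0805, 0.0604, 0.1208 (working shown to 4 dp, full precision carried).
H' = −Σ pᵢ ln pᵢ = −((-0.1813) + (-0.1813) + (-0.2128) + (-0.2128) + (-0.1924) + (-0.2029) + (-0.2029) + (-0.2222) + (-0.2311) + (-0.2029) + (-0.1695) + (-0.2553)) = 2.4674.
With S = 12 species, ln S = 2.4849, so J = 2.4674/2.4849 = 0.9930, i.e. 0.99 to 2 decimal places.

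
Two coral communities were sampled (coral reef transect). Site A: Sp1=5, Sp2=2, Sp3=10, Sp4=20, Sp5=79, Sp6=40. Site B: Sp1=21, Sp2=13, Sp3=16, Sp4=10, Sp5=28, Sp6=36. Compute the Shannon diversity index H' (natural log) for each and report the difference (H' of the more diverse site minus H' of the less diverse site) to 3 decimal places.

0.400

Site A: N=156, proportions 0.03205, 0.01282, 0.0641, 0.12821, 0.50641, 0.25641, giving H' = 1.29912 (working shown to 5 dp, full precision carried).
Site B: N=124, proportions 0.16935, 0.10484, 0.12903, 0.08065, 0.22581, 0.29032, giving H' = 1.69952.
Difference = |1.29912 − 1.69952| = 0.40040, i.e. 0.400 to 3 decimal places.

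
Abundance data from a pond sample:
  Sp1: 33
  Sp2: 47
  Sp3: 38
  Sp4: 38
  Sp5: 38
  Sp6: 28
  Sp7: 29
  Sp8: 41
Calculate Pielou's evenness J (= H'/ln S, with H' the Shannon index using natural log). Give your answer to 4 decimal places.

0.9937

Total N = 33+47+38+38+38+28+29+41 = 292, so the proportions are 0.113014, 0.160959, 0.130137, 0.130137, 0.130137, 0.09589, 0.099315, 0.140411 (working shown to 6 dp, full precision carried).
H' = −Σ pᵢ ln pᵢ = −((-0.246398) + (-0.294009) + (-0.265371) + (-0.265371) + (-0.265371) + (-0.224820) + (-0.229364) + (-0.275652)) = 2.066356.
With S = 8 species, ln S = 2.079442, so J = 2.066356/2.079442 = 0.993707, i.e. 0.9937 to 4 decimal places.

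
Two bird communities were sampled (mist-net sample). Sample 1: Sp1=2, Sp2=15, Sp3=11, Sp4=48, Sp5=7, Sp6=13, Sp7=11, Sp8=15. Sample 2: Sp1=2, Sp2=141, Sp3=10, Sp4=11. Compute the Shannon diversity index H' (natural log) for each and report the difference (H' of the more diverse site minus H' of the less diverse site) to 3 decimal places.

1.251

Sample 1: N=122, proportions 0.01639, 0.12295, 0.09016, 0.39344, 0.05738, 0.10656, 0.09016, 0.12295, giving H' = 1.78628 (working shown to 5 dp, full precision carried).
Sample 2: N=164, proportions 0.0122, 0.85976, 0.06098, 0.06707, giving H' = 0.53545.
Difference = |1.78628 − 0.53545| = 1.25083, i.e. 1.251 to 3 decimal places.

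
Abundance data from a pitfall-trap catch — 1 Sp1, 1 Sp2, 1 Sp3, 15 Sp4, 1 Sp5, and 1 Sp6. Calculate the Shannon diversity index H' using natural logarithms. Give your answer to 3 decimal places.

Total N = 1+1+1+15+1+1 = 20, so the proportions are 0.05, 0.05, 0.05, 0.75, 0.05, 0.05 (working shown to 5 dp, full precision carried).
Each pᵢ ln pᵢ term: 0.05×(-2.99573)=-0.14979, 0.05×(-2.99573)=-0.14979, 0.05×(-2.99573)=-0.14979, 0.75×(-0.28768)=-0.21576, 0.05×(-2.99573)=-0.14979, 0.05×(-2.99573)=-0.14979.
Sum = -0.96469, so H' = 0.965.

0.965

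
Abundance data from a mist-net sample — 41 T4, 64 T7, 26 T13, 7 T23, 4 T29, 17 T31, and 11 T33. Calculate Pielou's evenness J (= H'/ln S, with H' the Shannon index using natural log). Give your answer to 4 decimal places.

Total N = 41+64+26+7+4+17+11 = 170, so the proportions are 0.241176, 0.376471, 0.152941, 0.041176, 0.023529, 0.1, 0.064706 (working shown to 6 dp, full precision carried).
H' = −Σ pᵢ ln pᵢ = −((-0.343008) + (-0.367780) + (-0.287178) + (-0.131348) + (-0.088224) + (-0.230259) + (-0.177158)) = 1.624954.
With S = 7 species, ln S = 1.945910, so J = 1.624954/1.945910 = 0.835061, i.e. 0.8351 to 4 decimal places.

0.8351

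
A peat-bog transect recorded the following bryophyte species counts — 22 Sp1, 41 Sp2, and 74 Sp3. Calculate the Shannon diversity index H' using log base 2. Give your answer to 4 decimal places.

Total N = 22+41+74 = 137, so the proportions are 0.160584, 0.29927, 0.540146 (working shown to 6 dp, full precision carried).
Each pᵢ log₂ pᵢ term: 0.160584×(-2.638600)=-0.423717, 0.29927×(-1.740480)=-0.520874, 0.540146×(-0.888579)=-0.479962.
Sum = -1.424553, so H' = 1.4246.

1.4246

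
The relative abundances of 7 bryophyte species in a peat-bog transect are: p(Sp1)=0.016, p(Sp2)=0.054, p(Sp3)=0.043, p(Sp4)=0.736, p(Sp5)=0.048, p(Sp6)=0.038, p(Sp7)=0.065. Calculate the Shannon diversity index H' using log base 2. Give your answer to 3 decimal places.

Each pᵢ log₂ pᵢ term (working shown to 5 dp, full precision carried): 0.016×(-5.96578)=-0.09545, 0.054×(-4.21090)=-0.22739, 0.043×(-4.53952)=-0.19520, 0.736×(-0.44222)=-0.32548, 0.048×(-4.38082)=-0.21028, 0.038×(-4.71786)=-0.17928, 0.065×(-3.94342)=-0.25632.
Sum = -1.48940, so H' = 1.489.

1.489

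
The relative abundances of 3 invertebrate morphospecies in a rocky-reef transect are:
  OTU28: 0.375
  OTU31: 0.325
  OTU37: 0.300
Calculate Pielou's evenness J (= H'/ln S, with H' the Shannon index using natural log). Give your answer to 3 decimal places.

0.996

H' = −Σ pᵢ ln pᵢ = −((-0.36781) + (-0.36528) + (-0.36119)) = 1.09428 (working shown to 5 dp, full precision carried).
With S = 3 species, ln S = 1.09861, so J = 1.09428/1.09861 = 0.99606, i.e. 0.996 to 3 decimal places.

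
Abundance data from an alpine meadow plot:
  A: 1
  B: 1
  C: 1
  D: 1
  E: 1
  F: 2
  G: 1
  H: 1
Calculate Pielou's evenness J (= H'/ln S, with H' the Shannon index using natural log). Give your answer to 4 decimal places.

Total N = 1+1+1+1+1+2+1+1 = 9, so the proportions are 0.111111, 0.111111, 0.111111, 0.111111, 0.111111, 0.222222, 0.111111, 0.111111 (working shown to 6 dp, full precision carried).
H' = −Σ pᵢ ln pᵢ = −((-0.244136) + (-0.244136) + (-0.244136) + (-0.244136) + (-0.244136) + (-0.334239) + (-0.244136) + (-0.244136)) = 2.043192.
With S = 8 species, ln S = 2.079442, so J = 2.043192/2.079442 = 0.982568, i.e. 0.9826 to 4 decimal places.

0.9826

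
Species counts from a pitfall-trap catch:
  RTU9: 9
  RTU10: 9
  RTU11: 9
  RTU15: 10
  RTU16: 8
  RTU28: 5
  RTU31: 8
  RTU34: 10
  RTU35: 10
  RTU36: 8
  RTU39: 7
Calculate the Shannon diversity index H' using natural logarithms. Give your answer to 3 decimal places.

2.382

Total N = 9+9+9+10+8+5+8+10+10+8+7 = 93, so the proportions are 0.09677, 0.09677, 0.09677, 0.10753, 0.08602, 0.05376, 0.08602, 0.10753, 0.10753, 0.08602, 0.07527 (working shown to 5 dp, full precision carried).
Each pᵢ ln pᵢ term: 0.09677×(-2.33537)=-0.22600, 0.09677×(-2.33537)=-0.22600, 0.09677×(-2.33537)=-0.22600, 0.10753×(-2.23001)=-0.23979, 0.08602×(-2.45316)=-0.21102, 0.05376×(-2.92316)=-0.15716, 0.08602×(-2.45316)=-0.21102, 0.10753×(-2.23001)=-0.23979, 0.10753×(-2.23001)=-0.23979, 0.08602×(-2.45316)=-0.21102, 0.07527×(-2.58669)=-0.19470.
Sum = -2.38230, so H' = 2.382.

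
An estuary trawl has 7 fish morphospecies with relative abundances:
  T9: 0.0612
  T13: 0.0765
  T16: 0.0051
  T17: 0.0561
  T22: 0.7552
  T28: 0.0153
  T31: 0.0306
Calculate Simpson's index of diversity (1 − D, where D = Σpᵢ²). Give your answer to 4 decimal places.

D = 0.0612² + 0.0765² + 0.0051² + 0.0561² + 0.7552² + 0.0153² + 0.0306² = 0.003745 + 0.005852 + 0.000026 + 0.003147 + 0.570327 + 0.000234 + 0.000936 = 0.584268 (working shown to 6 dp, full precision carried).
So 1 − D = 0.415732, i.e. 0.4157 to 4 decimal places.

0.4157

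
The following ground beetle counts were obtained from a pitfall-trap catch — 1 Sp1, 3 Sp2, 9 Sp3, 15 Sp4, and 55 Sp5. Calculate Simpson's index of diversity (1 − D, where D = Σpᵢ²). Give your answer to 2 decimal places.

Total N = 1+3+9+15+55 = 83, so the proportions are 0.012, 0.0361, 0.1084, 0.1807, 0.6627 (working shown to 4 dp, full precision carried).
D = 0.012² + 0.0361² + 0.1084² + 0.1807² + 0.6627² = 0.0001 + 0.0013 + 0.0118 + 0.0327 + 0.4391 = 0.4850.
So 1 − D = 0.5150, i.e. 0.52 to 2 decimal places.

0.52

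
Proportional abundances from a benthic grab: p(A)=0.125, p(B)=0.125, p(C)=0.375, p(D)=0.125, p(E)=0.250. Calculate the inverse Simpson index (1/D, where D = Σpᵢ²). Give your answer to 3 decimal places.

4.000

D = 0.125² + 0.125² + 0.375² + 0.125² + 0.25² = 0.0156250 + 0.0156250 + 0.1406250 + 0.0156250 + 0.0625000 = 0.2500000 (working shown to 7 dp, full precision carried).
So 1/D = 4.00000, i.e. 4.000 to 3 decimal places.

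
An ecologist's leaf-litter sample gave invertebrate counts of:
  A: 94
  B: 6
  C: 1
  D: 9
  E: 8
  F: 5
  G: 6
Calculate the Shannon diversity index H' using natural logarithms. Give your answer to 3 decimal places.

Total N = 94+6+1+9+8+5+6 = 129, so the proportions are 0.72868, 0.04651, 0.00775, 0.06977, 0.06202, 0.03876, 0.04651 (working shown to 5 dp, full precision carried).
Each pᵢ ln pᵢ term: 0.72868×(-0.31652)=-0.23064, 0.04651×(-3.06805)=-0.14270, 0.00775×(-4.85981)=-0.03767, 0.06977×(-2.66259)=-0.18576, 0.06202×(-2.78037)=-0.17243, 0.03876×(-3.25037)=-0.12598, 0.04651×(-3.06805)=-0.14270.
Sum = -1.03789, so H' = 1.038.

1.038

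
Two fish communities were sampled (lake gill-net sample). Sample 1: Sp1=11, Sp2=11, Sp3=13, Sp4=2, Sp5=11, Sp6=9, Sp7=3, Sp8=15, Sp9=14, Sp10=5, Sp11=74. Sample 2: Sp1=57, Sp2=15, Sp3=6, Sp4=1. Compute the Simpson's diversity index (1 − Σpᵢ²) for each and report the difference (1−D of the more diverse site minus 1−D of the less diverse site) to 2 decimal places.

Sample 1: N=168, proportions 0.0655, 0.0655, 0.0774, 0.0119, 0.0655, 0.0536, 0.0179, 0.0893, 0.0833, 0.0298, 0.4405, giving 1−D = 0.7680 (working shown to 4 dp, full precision carried).
Sample 2: N=79, proportions 0.7215, 0.1899, 0.0759, 0.0127, giving 1−D = 0.4374.
Difference = |0.7680 − 0.4374| = 0.3306, i.e. 0.33 to 2 decimal places.

0.33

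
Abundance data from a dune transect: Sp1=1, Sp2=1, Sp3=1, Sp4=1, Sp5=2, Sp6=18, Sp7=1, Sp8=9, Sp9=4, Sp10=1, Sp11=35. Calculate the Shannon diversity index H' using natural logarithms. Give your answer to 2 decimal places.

1.56

Total N = 1+1+1+1+2+18+1+9+4+1+35 = 74, so the proportions are 0.0135, 0.0135, 0.0135, 0.0135, 0.027, 0.2432, 0.0135, 0.1216, 0.0541, 0.0135, 0.473 (working shown to 4 dp, full precision carried).
Each pᵢ ln pᵢ term: 0.0135×(-4.3041)=-0.0582, 0.0135×(-4.3041)=-0.0582, 0.0135×(-4.3041)=-0.0582, 0.0135×(-4.3041)=-0.0582, 0.027×(-3.6109)=-0.0976, 0.2432×(-1.4137)=-0.3439, 0.0135×(-4.3041)=-0.0582, 0.1216×(-2.1068)=-0.2562, 0.0541×(-2.9178)=-0.1577, 0.0135×(-4.3041)=-0.0582, 0.473×(-0.7487)=-0.3541.
Sum = -1.5585, so H' = 1.56.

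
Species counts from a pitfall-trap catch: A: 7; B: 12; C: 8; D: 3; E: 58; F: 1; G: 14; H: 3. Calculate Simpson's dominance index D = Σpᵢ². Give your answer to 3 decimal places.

0.341

Total N = 7+12+8+3+58+1+14+3 = 106, so the proportions are 0.06604, 0.11321, 0.07547, 0.0283, 0.54717, 0.00943, 0.13208, 0.0283 (working shown to 5 dp, full precision carried).
D = 0.06604² + 0.11321² + 0.07547² + 0.0283² + 0.54717² + 0.00943² + 0.13208² + 0.0283² = 0.00436 + 0.01282 + 0.00570 + 0.00080 + 0.29939 + 0.00009 + 0.01744 + 0.00080 = 0.34140.
To 3 decimal places, D = 0.341.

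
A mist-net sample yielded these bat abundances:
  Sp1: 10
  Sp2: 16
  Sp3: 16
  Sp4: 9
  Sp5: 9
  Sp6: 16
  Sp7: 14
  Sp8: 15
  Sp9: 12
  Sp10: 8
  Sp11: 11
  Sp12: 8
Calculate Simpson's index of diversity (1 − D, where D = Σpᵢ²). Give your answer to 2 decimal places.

0.91

Total N = 10+16+16+9+9+16+14+15+12+8+11+8 = 144, so the proportions are 0.0694, 0.1111, 0.1111, 0.0625, 0.0625, 0.1111, 0.0972, 0.1042, 0.0833, 0.0556, 0.0764, 0.0556 (working shown to 4 dp, full precision carried).
D = 0.0694² + 0.1111² + 0.1111² + 0.0625² + 0.0625² + 0.1111² + 0.0972² + 0.1042² + 0.0833² + 0.0556² + 0.0764² + 0.0556² = 0.0048 + 0.0123 + 0.0123 + 0.0039 + 0.0039 + 0.0123 + 0.0095 + 0.0109 + 0.0069 + 0.0031 + 0.0058 + 0.0031 = 0.0889.
So 1 − D = 0.9111, i.e. 0.91 to 2 decimal places.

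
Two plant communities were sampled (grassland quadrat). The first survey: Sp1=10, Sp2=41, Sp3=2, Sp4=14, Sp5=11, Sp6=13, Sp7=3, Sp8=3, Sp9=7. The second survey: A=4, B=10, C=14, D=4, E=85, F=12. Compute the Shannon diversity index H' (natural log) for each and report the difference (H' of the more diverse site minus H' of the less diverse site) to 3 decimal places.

The first survey: N=104, proportions 0.096154, 0.394231, 0.019231, 0.134615, 0.105769, 0.125, 0.028846, 0.028846, 0.067308, giving H' = 1.821798 (working shown to 6 dp, full precision carried).
The second survey: N=129, proportions 0.031008, 0.077519, 0.108527, 0.031008, 0.658915, 0.093023, giving H' = 1.150454.
Difference = |1.821798 − 1.150454| = 0.671344, i.e. 0.671 to 3 decimal places.

0.671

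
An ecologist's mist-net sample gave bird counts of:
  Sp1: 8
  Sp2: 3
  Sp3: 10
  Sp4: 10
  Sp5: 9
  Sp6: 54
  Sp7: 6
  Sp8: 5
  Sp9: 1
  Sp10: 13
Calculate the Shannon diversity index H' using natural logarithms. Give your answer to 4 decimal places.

1.8102

Total N = 8+3+10+10+9+54+6+5+1+13 = 119, so the proportions are 0.067227, 0.02521, 0.084034, 0.084034, 0.07563, 0.453782, 0.05042, 0.042017, 0.008403, 0.109244 (working shown to 6 dp, full precision carried).
Each pᵢ ln pᵢ term: 0.067227×(-2.699682)=-0.181491, 0.02521×(-3.680511)=-0.092786, 0.084034×(-2.476538)=-0.208112, 0.084034×(-2.476538)=-0.208112, 0.07563×(-2.581899)=-0.195270, 0.453782×(-0.790139)=-0.358551, 0.05042×(-2.987364)=-0.150623, 0.042017×(-3.169686)=-0.133180, 0.008403×(-4.779123)=-0.040161, 0.109244×(-2.214174)=-0.241885.
Sum = -1.810171, so H' = 1.8102.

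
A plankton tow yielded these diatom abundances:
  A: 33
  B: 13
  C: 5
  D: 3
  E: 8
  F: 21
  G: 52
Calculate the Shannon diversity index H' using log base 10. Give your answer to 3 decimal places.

0.695

Total N = 33+13+5+3+8+21+52 = 135, so the proportions are 0.24444, 0.0963, 0.03704, 0.02222, 0.05926, 0.15556, 0.38519 (working shown to 5 dp, full precision carried).
Each pᵢ log₁₀ pᵢ term: 0.24444×(-0.61182)=-0.14956, 0.0963×(-1.01639)=-0.09787, 0.03704×(-1.43136)=-0.05301, 0.02222×(-1.65321)=-0.03674, 0.05926×(-1.22724)=-0.07273, 0.15556×(-0.80811)=-0.12571, 0.38519×(-0.41433)=-0.15959.
Sum = -0.69521, so H' = 0.695.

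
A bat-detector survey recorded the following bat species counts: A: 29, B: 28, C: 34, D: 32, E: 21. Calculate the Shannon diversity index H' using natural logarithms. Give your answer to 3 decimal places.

Total N = 29+28+34+32+21 = 144, so the proportions are 0.20139, 0.19444, 0.23611, 0.22222, 0.14583 (working shown to 5 dp, full precision carried).
Each pᵢ ln pᵢ term: 0.20139×(-1.60252)=-0.32273, 0.19444×(-1.63761)=-0.31842, 0.23611×(-1.44345)=-0.34082, 0.22222×(-1.50408)=-0.33424, 0.14583×(-1.92529)=-0.28077.
Sum = -1.59698, so H' = 1.597.

1.597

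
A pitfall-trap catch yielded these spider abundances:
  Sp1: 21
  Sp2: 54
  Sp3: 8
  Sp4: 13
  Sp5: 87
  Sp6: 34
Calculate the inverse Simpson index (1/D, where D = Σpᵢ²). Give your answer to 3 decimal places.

Total N = 21+54+8+13+87+34 = 217, so the proportions are 0.0967742, 0.2488479, 0.0368664, 0.0599078, 0.4009217, 0.156682 (working shown to 7 dp, full precision carried).
D = 0.0967742² + 0.2488479² + 0.0368664² + 0.0599078² + 0.4009217² + 0.156682² = 0.0093652 + 0.0619253 + 0.0013591 + 0.0035889 + 0.1607382 + 0.0245493 = 0.2615260.
So 1/D = 3.82371, i.e. 3.824 to 3 decimal places.

3.824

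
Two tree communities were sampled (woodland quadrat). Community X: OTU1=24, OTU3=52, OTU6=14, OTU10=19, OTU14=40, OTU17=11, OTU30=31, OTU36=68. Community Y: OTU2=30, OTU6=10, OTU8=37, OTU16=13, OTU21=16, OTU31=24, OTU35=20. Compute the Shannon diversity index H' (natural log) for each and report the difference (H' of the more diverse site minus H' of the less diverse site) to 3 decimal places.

Community X: N=259, proportions 0.09266, 0.20077, 0.05405, 0.07336, 0.15444, 0.04247, 0.11969, 0.26255, giving H' = 1.91999 (working shown to 5 dp, full precision carried).
Community Y: N=150, proportions 0.2, 0.06667, 0.24667, 0.08667, 0.10667, 0.16, 0.13333, giving H' = 1.86024.
Difference = |1.91999 − 1.86024| = 0.05975, i.e. 0.060 to 3 decimal places.

0.060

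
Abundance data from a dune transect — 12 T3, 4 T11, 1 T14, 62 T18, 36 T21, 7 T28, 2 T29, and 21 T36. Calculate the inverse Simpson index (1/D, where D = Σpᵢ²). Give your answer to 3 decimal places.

3.628

Total N = 12+4+1+62+36+7+2+21 = 145, so the proportions are 0.0827586, 0.0275862, 0.0068966, 0.4275862, 0.2482759, 0.0482759, 0.0137931, 0.1448276 (working shown to 7 dp, full precision carried).
D = 0.0827586² + 0.0275862² + 0.0068966² + 0.4275862² + 0.2482759² + 0.0482759² + 0.0137931² + 0.1448276² = 0.0068490 + 0.0007610 + 0.0000476 + 0.1828300 + 0.0616409 + 0.0023306 + 0.0001902 + 0.0209750 = 0.2756243.
So 1/D = 3.62813, i.e. 3.628 to 3 decimal places.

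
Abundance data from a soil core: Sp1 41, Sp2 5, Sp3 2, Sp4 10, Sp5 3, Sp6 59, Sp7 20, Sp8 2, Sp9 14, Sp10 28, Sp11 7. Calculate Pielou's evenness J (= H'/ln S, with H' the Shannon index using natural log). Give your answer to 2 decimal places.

Total N = 41+5+2+10+3+59+20+2+14+28+7 = 191, so the proportions are 0.2147, 0.0262, 0.0105, 0.0524, 0.0157, 0.3089, 0.1047, 0.0105, 0.0733, 0.1466, 0.0366 (working shown to 4 dp, full precision carried).
H' = −Σ pᵢ ln pᵢ = −((-0.3303) + (-0.0954) + (-0.0477) + (-0.1544) + (-0.0652) + (-0.3629) + (-0.2363) + (-0.0477) + (-0.1915) + (-0.2815) + (-0.1212)) = 1.9342.
With S = 11 species, ln S = 2.3979, so J = 1.9342/2.3979 = 0.8066, i.e. 0.81 to 2 decimal places.

0.81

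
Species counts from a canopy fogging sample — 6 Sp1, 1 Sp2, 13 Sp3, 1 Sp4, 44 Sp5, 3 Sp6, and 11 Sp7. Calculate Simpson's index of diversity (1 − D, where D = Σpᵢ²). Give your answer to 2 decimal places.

Total N = 6+1+13+1+44+3+11 = 79, so the proportions are 0.0759, 0.0127, 0.1646, 0.0127, 0.557, 0.038, 0.1392 (working shown to 4 dp, full precision carried).
D = 0.0759² + 0.0127² + 0.1646² + 0.0127² + 0.557² + 0.038² + 0.1392² = 0.0058 + 0.0002 + 0.0271 + 0.0002 + 0.3102 + 0.0014 + 0.0194 = 0.3642.
So 1 − D = 0.6358, i.e. 0.64 to 2 decimal places.

0.64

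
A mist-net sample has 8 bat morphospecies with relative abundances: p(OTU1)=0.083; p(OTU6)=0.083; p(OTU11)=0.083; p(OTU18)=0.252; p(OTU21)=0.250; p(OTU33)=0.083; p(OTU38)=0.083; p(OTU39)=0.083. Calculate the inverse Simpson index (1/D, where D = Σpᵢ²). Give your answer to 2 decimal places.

5.98

D = 0.083² + 0.083² + 0.083² + 0.252² + 0.25² + 0.083² + 0.083² + 0.083² = 0.006889 + 0.006889 + 0.006889 + 0.063504 + 0.062500 + 0.006889 + 0.006889 + 0.006889 = 0.167338 (working shown to 6 dp, full precision carried).
So 1/D = 5.9759, i.e. 5.98 to 2 decimal places.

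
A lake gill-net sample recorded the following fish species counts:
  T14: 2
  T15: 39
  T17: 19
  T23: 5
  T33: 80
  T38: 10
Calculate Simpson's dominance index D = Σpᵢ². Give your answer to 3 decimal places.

Total N = 2+39+19+5+80+10 = 155, so the proportions are 0.0129, 0.25161, 0.12258, 0.03226, 0.51613, 0.06452 (working shown to 5 dp, full precision carried).
D = 0.0129² + 0.25161² + 0.12258² + 0.03226² + 0.51613² + 0.06452² = 0.00017 + 0.06331 + 0.01503 + 0.00104 + 0.26639 + 0.00416 = 0.35009.
To 3 decimal places, D = 0.350.

0.350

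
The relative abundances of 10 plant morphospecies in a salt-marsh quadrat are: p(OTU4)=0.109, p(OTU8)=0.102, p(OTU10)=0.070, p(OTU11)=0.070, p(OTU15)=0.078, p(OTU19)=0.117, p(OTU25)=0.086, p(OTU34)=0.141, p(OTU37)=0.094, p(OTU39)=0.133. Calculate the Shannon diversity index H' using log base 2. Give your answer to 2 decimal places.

Each pᵢ log₂ pᵢ term (working shown to 4 dp, full precision carried): 0.109×(-3.1976)=-0.3485, 0.102×(-3.2934)=-0.3359, 0.07×(-3.8365)=-0.2686, 0.07×(-3.8365)=-0.2686, 0.078×(-3.6804)=-0.2871, 0.117×(-3.0954)=-0.3622, 0.086×(-3.5395)=-0.3044, 0.141×(-2.8262)=-0.3985, 0.094×(-3.4112)=-0.3207, 0.133×(-2.9105)=-0.3871.
Sum = -3.2815, so H' = 3.28.

3.28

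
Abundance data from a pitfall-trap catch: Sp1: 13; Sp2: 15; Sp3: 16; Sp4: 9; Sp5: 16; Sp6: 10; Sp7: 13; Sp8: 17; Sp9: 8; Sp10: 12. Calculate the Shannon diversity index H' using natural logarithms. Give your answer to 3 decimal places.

Total N = 13+15+16+9+16+10+13+17+8+12 = 129, so the proportions are 0.10078, 0.11628, 0.12403, 0.06977, 0.12403, 0.07752, 0.10078, 0.13178, 0.06202, 0.09302 (working shown to 5 dp, full precision carried).
Each pᵢ ln pᵢ term: 0.10078×(-2.29486)=-0.23127, 0.11628×(-2.15176)=-0.25020, 0.12403×(-2.08722)=-0.25888, 0.06977×(-2.66259)=-0.18576, 0.12403×(-2.08722)=-0.25888, 0.07752×(-2.55723)=-0.19823, 0.10078×(-2.29486)=-0.23127, 0.13178×(-2.02660)=-0.26707, 0.06202×(-2.78037)=-0.17243, 0.09302×(-2.37491)=-0.22092.
Sum = -2.27491, so H' = 2.275.

2.275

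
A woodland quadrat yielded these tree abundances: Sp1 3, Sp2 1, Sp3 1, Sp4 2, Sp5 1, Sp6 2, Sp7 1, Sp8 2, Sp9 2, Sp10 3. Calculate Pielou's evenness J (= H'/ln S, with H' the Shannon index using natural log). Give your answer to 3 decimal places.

Total N = 3+1+1+2+1+2+1+2+2+3 = 18, so the proportions are 0.16667, 0.05556, 0.05556, 0.11111, 0.05556, 0.11111, 0.05556, 0.11111, 0.11111, 0.16667 (working shown to 5 dp, full precision carried).
H' = −Σ pᵢ ln pᵢ = −((-0.29863) + (-0.16058) + (-0.16058) + (-0.24414) + (-0.16058) + (-0.24414) + (-0.16058) + (-0.24414) + (-0.24414) + (-0.29863)) = 2.21610.
With S = 10 species, ln S = 2.30259, so J = 2.21610/2.30259 = 0.96244, i.e. 0.962 to 3 decimal places.

0.962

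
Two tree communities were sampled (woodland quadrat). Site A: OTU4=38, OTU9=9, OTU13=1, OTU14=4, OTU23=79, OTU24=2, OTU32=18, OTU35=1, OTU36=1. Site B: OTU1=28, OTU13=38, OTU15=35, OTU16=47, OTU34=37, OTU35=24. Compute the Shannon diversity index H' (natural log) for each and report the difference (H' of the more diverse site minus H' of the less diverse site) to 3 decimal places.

0.413

Site A: N=153, proportions 0.24837, 0.05882, 0.00654, 0.02614, 0.51634, 0.01307, 0.11765, 0.00654, 0.00654, giving H' = 1.35627 (working shown to 5 dp, full precision carried).
Site B: N=209, proportions 0.13397, 0.18182, 0.16746, 0.22488, 0.17703, 0.11483, giving H' = 1.76912.
Difference = |1.35627 − 1.76912| = 0.41285, i.e. 0.413 to 3 decimal places.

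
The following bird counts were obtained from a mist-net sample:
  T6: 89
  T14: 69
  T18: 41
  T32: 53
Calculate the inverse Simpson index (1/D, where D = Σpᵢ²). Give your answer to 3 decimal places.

Total N = 89+69+41+53 = 252, so the proportions are 0.3531746, 0.2738095, 0.1626984, 0.2103175 (working shown to 7 dp, full precision carried).
D = 0.3531746² + 0.2738095² + 0.1626984² + 0.2103175² = 0.1247323 + 0.0749717 + 0.0264708 + 0.0442334 = 0.2704082.
So 1/D = 3.69811, i.e. 3.698 to 3 decimal places.

3.698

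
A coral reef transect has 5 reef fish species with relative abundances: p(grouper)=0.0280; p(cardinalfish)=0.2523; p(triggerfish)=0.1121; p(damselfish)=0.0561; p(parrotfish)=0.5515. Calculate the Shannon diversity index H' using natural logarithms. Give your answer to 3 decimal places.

Each pᵢ ln pᵢ term (working shown to 5 dp, full precision carried): 0.028×(-3.57555)=-0.10012, 0.2523×(-1.37714)=-0.34745, 0.1121×(-2.18836)=-0.24532, 0.0561×(-2.88062)=-0.16160, 0.5515×(-0.59511)=-0.32821.
Sum = -1.18269, so H' = 1.183.

1.183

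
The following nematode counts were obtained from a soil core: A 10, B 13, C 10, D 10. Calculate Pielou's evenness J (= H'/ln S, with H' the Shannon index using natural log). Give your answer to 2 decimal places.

0.99

Total N = 10+13+10+10 = 43, so the proportions are 0.23256, 0.30233, 0.23256, 0.23256 (working shown to 5 dp, full precision carried).
H' = −Σ pᵢ ln pᵢ = −((-0.33921) + (-0.36166) + (-0.33921) + (-0.33921)) = 1.37930.
With S = 4 species, ln S = 1.38629, so J = 1.37930/1.38629 = 0.99495, i.e. 0.99 to 2 decimal places.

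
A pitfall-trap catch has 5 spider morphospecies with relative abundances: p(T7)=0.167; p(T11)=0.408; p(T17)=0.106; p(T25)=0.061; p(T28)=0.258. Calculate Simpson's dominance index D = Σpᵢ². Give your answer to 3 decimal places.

D = 0.167² + 0.408² + 0.106² + 0.061² + 0.258² = 0.02789 + 0.16646 + 0.01124 + 0.00372 + 0.06656 = 0.27587 (working shown to 5 dp, full precision carried).
To 3 decimal places, D = 0.276.

0.276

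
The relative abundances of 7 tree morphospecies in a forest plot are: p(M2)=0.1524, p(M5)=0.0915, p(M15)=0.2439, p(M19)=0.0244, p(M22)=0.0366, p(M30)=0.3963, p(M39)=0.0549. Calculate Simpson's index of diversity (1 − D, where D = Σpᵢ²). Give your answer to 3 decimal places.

0.747

D = 0.1524² + 0.0915² + 0.2439² + 0.0244² + 0.0366² + 0.3963² + 0.0549² = 0.02323 + 0.00837 + 0.05949 + 0.00060 + 0.00134 + 0.15705 + 0.00301 = 0.25309 (working shown to 5 dp, full precision carried).
So 1 − D = 0.74691, i.e. 0.747 to 3 decimal places.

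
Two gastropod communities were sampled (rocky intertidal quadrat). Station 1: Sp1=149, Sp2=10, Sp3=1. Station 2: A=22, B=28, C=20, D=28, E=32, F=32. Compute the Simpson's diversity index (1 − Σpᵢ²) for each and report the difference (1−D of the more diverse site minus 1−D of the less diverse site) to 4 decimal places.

0.6997

Station 1: N=160, proportions 0.93125, 0.0625, 0.00625, giving 1−D = 0.128828 (working shown to 6 dp, full precision carried).
Station 2: N=162, proportions 0.135802, 0.17284, 0.123457, 0.17284, 0.197531, 0.197531, giving 1−D = 0.828532.
Difference = |0.128828 − 0.828532| = 0.699704, i.e. 0.6997 to 4 decimal places.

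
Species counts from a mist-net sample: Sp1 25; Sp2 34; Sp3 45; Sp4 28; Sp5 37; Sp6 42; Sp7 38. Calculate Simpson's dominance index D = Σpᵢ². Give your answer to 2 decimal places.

Total N = 25+34+45+28+37+42+38 = 249, so the proportions are 0.1004, 0.1365, 0.1807, 0.1124, 0.1486, 0.1687, 0.1526 (working shown to 4 dp, full precision carried).
D = 0.1004² + 0.1365² + 0.1807² + 0.1124² + 0.1486² + 0.1687² + 0.1526² = 0.0101 + 0.0186 + 0.0327 + 0.0126 + 0.0221 + 0.0285 + 0.0233 = 0.1479.
To 2 decimal places, D = 0.15.

0.15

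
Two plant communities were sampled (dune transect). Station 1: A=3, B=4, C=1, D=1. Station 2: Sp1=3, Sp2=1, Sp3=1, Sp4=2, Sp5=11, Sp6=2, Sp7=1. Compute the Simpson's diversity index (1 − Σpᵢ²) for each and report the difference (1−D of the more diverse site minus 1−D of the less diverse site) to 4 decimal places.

0.0136

Station 1: N=9, proportions 0.333333, 0.444444, 0.111111, 0.111111, giving 1−D = 0.666667 (working shown to 6 dp, full precision carried).
Station 2: N=21, proportions 0.142857, 0.047619, 0.047619, 0.095238, 0.52381, 0.095238, 0.047619, giving 1−D = 0.680272.
Difference = |0.666667 − 0.680272| = 0.013605, i.e. 0.0136 to 4 decimal places.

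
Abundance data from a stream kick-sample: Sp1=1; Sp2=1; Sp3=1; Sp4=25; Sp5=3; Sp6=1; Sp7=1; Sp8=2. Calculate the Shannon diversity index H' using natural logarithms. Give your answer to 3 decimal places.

1.122

Total N = 1+1+1+25+3+1+1+2 = 35, so the proportions are 0.02857, 0.02857, 0.02857, 0.71429, 0.08571, 0.02857, 0.02857, 0.05714 (working shown to 5 dp, full precision carried).
Each pᵢ ln pᵢ term: 0.02857×(-3.55535)=-0.10158, 0.02857×(-3.55535)=-0.10158, 0.02857×(-3.55535)=-0.10158, 0.71429×(-0.33647)=-0.24034, 0.08571×(-2.45674)=-0.21058, 0.02857×(-3.55535)=-0.10158, 0.02857×(-3.55535)=-0.10158, 0.05714×(-2.86220)=-0.16355.
Sum = -1.12238, so H' = 1.122.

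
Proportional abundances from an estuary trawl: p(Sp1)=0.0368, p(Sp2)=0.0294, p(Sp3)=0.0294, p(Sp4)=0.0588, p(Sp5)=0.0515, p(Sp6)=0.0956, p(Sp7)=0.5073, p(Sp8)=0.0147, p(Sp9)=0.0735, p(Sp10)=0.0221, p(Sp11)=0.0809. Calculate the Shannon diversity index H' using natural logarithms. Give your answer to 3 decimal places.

Each pᵢ ln pᵢ term (working shown to 5 dp, full precision carried): 0.0368×(-3.30226)=-0.12152, 0.0294×(-3.52676)=-0.10369, 0.0294×(-3.52676)=-0.10369, 0.0588×(-2.83361)=-0.16662, 0.0515×(-2.96617)=-0.15276, 0.0956×(-2.34758)=-0.22443, 0.5073×(-0.67865)=-0.34428, 0.0147×(-4.21991)=-0.06203, 0.0735×(-2.61047)=-0.19187, 0.0221×(-3.81218)=-0.08425, 0.0809×(-2.51454)=-0.20343.
Sum = -1.75856, so H' = 1.759.

1.759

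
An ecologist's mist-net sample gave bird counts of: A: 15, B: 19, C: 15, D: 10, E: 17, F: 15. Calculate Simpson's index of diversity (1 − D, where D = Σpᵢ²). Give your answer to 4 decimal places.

0.8279

Total N = 15+19+15+10+17+15 = 91, so the proportions are 0.164835, 0.208791, 0.164835, 0.10989, 0.186813, 0.164835 (working shown to 6 dp, full precision carried).
D = 0.164835² + 0.208791² + 0.164835² + 0.10989² + 0.186813² + 0.164835² = 0.027171 + 0.043594 + 0.027171 + 0.012076 + 0.034899 + 0.027171 = 0.172081.
So 1 − D = 0.827919, i.e. 0.8279 to 4 decimal places.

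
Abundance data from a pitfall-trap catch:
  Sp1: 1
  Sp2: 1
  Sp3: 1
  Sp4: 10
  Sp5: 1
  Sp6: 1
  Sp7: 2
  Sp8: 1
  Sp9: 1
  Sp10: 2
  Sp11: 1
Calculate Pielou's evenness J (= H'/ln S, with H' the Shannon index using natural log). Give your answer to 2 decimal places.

0.80

Total N = 1+1+1+10+1+1+2+1+1+2+1 = 22, so the proportions are 0.0455, 0.0455, 0.0455, 0.4545, 0.0455, 0.0455, 0.0909, 0.0455, 0.0455, 0.0909, 0.0455 (working shown to 4 dp, full precision carried).
H' = −Σ pᵢ ln pᵢ = −((-0.1405) + (-0.1405) + (-0.1405) + (-0.3584) + (-0.1405) + (-0.1405) + (-0.2180) + (-0.1405) + (-0.1405) + (-0.2180) + (-0.1405)) = 1.9184.
With S = 11 species, ln S = 2.3979, so J = 1.9184/2.3979 = 0.8000, i.e. 0.80 to 2 decimal places.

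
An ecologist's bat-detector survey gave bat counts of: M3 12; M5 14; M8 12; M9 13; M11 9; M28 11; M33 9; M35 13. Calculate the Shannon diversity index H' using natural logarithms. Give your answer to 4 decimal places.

2.0681

Total N = 12+14+12+13+9+11+9+13 = 93, so the proportions are 0.129032, 0.150538, 0.129032, 0.139785, 0.096774, 0.11828, 0.096774, 0.139785 (working shown to 6 dp, full precision carried).
Each pᵢ ln pᵢ term: 0.129032×(-2.047693)=-0.264218, 0.150538×(-1.893542)=-0.285049, 0.129032×(-2.047693)=-0.264218, 0.139785×(-1.967650)=-0.275048, 0.096774×(-2.335375)=-0.226004, 0.11828×(-2.134704)=-0.252492, 0.096774×(-2.335375)=-0.226004, 0.139785×(-1.967650)=-0.275048.
Sum = -2.068082, so H' = 2.0681.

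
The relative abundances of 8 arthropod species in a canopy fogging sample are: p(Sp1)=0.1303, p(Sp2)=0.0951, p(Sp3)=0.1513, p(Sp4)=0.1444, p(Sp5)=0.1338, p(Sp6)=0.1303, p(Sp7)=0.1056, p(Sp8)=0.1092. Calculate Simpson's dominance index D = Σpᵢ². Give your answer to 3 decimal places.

0.128

D = 0.1303² + 0.0951² + 0.1513² + 0.1444² + 0.1338² + 0.1303² + 0.1056² + 0.1092² = 0.01698 + 0.00904 + 0.02289 + 0.02085 + 0.01790 + 0.01698 + 0.01115 + 0.01192 = 0.12772 (working shown to 5 dp, full precision carried).
To 3 decimal places, D = 0.128.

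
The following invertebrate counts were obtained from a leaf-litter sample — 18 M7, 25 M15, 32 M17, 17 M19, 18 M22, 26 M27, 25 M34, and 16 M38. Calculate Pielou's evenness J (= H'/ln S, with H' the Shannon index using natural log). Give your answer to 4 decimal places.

Total N = 18+25+32+17+18+26+25+16 = 177, so the proportions are 0.101695, 0.141243, 0.180791, 0.096045, 0.101695, 0.146893, 0.141243, 0.090395 (working shown to 6 dp, full precision carried).
H' = −Σ pᵢ ln pᵢ = −((-0.232452) + (-0.276451) + (-0.309227) + (-0.225028) + (-0.232452) + (-0.281748) + (-0.276451) + (-0.217271)) = 2.051080.
With S = 8 species, ln S = 2.079442, so J = 2.051080/2.079442 = 0.986361, i.e. 0.9864 to 4 decimal places.

0.9864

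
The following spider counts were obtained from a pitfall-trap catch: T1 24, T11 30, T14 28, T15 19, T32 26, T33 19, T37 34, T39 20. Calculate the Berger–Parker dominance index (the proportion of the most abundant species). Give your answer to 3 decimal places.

0.170

Total N = 24+30+28+19+26+19+34+20 = 200, so the proportions are 0.12, 0.15, 0.14, 0.095, 0.13, 0.095, 0.17, 0.1 (working shown to 5 dp, full precision carried).
The largest proportion is 0.17, i.e. d = 0.170 to 3 decimal places.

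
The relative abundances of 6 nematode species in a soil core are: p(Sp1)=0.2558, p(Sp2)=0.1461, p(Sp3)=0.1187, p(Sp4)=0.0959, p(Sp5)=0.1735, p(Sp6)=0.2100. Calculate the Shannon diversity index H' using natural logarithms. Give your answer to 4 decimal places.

1.7392

Each pᵢ ln pᵢ term (working shown to 6 dp, full precision carried): 0.2558×(-1.363359)=-0.348747, 0.1461×(-1.923464)=-0.281018, 0.1187×(-2.131156)=-0.252968, 0.0959×(-2.344449)=-0.224833, 0.1735×(-1.751578)=-0.303899, 0.21×(-1.560648)=-0.327736.
Sum = -1.739201, so H' = 1.7392.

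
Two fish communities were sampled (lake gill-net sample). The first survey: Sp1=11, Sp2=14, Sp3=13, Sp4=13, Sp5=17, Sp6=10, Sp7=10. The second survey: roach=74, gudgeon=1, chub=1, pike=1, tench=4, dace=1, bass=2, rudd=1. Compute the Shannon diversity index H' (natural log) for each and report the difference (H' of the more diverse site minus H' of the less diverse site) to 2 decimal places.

The first survey: N=88, proportions 0.125, 0.159091, 0.147727, 0.147727, 0.193182, 0.113636, 0.113636, giving H' = 1.929284 (working shown to 6 dp, full precision carried).
The second survey: N=85, proportions 0.870588, 0.011765, 0.011765, 0.011765, 0.047059, 0.011765, 0.023529, 0.011765, giving H' = 0.614036.
Difference = |1.929284 − 0.614036| = 1.315248, i.e. 1.32 to 2 decimal places.

1.32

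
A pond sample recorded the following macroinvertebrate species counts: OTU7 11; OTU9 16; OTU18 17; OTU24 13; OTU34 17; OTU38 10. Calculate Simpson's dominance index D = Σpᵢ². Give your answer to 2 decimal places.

Total N = 11+16+17+13+17+10 = 84, so the proportions are 0.131, 0.1905, 0.2024, 0.1548, 0.2024, 0.119 (working shown to 4 dp, full precision carried).
D = 0.131² + 0.1905² + 0.2024² + 0.1548² + 0.2024² + 0.119² = 0.0171 + 0.0363 + 0.0410 + 0.0240 + 0.0410 + 0.0142 = 0.1735.
To 2 decimal places, D = 0.17.

0.17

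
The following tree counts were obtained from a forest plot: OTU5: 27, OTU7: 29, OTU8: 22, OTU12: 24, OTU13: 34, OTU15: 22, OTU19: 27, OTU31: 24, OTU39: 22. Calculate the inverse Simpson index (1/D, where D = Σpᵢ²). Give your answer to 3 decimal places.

Total N = 27+29+22+24+34+22+27+24+22 = 231, so the proportions are 0.1168831, 0.1255411, 0.0952381, 0.1038961, 0.1471861, 0.0952381, 0.1168831, 0.1038961, 0.0952381 (working shown to 7 dp, full precision carried).
D = 0.1168831² + 0.1255411² + 0.0952381² + 0.1038961² + 0.1471861² + 0.0952381² + 0.1168831² + 0.1038961² + 0.0952381² = 0.0136617 + 0.0157606 + 0.0090703 + 0.0107944 + 0.0216638 + 0.0090703 + 0.0136617 + 0.0107944 + 0.0090703 = 0.1135473.
So 1/D = 8.80690, i.e. 8.807 to 3 decimal places.

8.807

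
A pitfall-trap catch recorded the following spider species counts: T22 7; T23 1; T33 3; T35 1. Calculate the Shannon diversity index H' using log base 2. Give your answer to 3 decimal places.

1.551

Total N = 7+1+3+1 = 12, so the proportions are 0.58333, 0.08333, 0.25, 0.08333 (working shown to 5 dp, full precision carried).
Each pᵢ log₂ pᵢ term: 0.58333×(-0.77761)=-0.45360, 0.08333×(-3.58496)=-0.29875, 0.25×(-2.00000)=-0.50000, 0.08333×(-3.58496)=-0.29875.
Sum = -1.55110, so H' = 1.551.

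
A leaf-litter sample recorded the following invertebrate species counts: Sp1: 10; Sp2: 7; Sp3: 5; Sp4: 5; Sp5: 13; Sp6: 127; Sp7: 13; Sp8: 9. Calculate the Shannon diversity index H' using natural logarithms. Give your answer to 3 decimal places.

Total N = 10+7+5+5+13+127+13+9 = 189, so the proportions are 0.05291, 0.03704, 0.02646, 0.02646, 0.06878, 0.67196, 0.06878, 0.04762 (working shown to 5 dp, full precision carried).
Each pᵢ ln pᵢ term: 0.05291×(-2.93916)=-0.15551, 0.03704×(-3.29584)=-0.12207, 0.02646×(-3.63231)=-0.09609, 0.02646×(-3.63231)=-0.09609, 0.06878×(-2.67680)=-0.18412, 0.67196×(-0.39756)=-0.26714, 0.06878×(-2.67680)=-0.18412, 0.04762×(-3.04452)=-0.14498.
Sum = -1.25012, so H' = 1.250.

1.250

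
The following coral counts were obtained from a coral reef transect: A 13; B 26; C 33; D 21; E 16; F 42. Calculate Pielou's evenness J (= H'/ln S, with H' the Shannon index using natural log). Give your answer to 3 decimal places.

0.957

Total N = 13+26+33+21+16+42 = 151, so the proportions are 0.08609, 0.17219, 0.21854, 0.13907, 0.10596, 0.27815 (working shown to 5 dp, full precision carried).
H' = −Σ pᵢ ln pᵢ = −((-0.21113) + (-0.30291) + (-0.33235) + (-0.27436) + (-0.23785) + (-0.35592)) = 1.71451.
With S = 6 species, ln S = 1.79176, so J = 1.71451/1.79176 = 0.95689, i.e. 0.957 to 3 decimal places.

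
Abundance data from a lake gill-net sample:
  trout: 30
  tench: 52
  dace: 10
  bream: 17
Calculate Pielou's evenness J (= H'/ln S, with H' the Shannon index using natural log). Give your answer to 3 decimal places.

0.878

Total N = 30+52+10+17 = 109, so the proportions are 0.27523, 0.47706, 0.09174, 0.15596 (working shown to 5 dp, full precision carried).
H' = −Σ pᵢ ln pᵢ = −((-0.35509) + (-0.35308) + (-0.21915) + (-0.28980)) = 1.21712.
With S = 4 species, ln S = 1.38629, so J = 1.21712/1.38629 = 0.87796, i.e. 0.878 to 3 decimal places.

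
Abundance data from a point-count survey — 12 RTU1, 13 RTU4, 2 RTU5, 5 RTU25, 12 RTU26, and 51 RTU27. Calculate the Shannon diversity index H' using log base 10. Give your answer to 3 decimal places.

0.593

Total N = 12+13+2+5+12+51 = 95, so the proportions are 0.12632, 0.13684, 0.02105, 0.05263, 0.12632, 0.53684 (working shown to 5 dp, full precision carried).
Each pᵢ log₁₀ pᵢ term: 0.12632×(-0.89854)=-0.11350, 0.13684×(-0.86378)=-0.11820, 0.02105×(-1.67669)=-0.03530, 0.05263×(-1.27875)=-0.06730, 0.12632×(-0.89854)=-0.11350, 0.53684×(-0.27015)=-0.14503.
Sum = -0.59283, so H' = 0.593.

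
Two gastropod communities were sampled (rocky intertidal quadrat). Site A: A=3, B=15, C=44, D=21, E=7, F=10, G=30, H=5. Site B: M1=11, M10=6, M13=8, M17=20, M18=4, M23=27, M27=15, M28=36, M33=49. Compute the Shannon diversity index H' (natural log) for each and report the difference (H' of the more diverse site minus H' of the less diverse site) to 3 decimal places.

0.154

Site A: N=135, proportions 0.02222, 0.11111, 0.32593, 0.15556, 0.05185, 0.07407, 0.22222, 0.03704, giving H' = 1.78612 (working shown to 5 dp, full precision carried).
Site B: N=176, proportions 0.0625, 0.03409, 0.04545, 0.11364, 0.02273, 0.15341, 0.08523, 0.20455, 0.27841, giving H' = 1.94016.
Difference = |1.78612 − 1.94016| = 0.15404, i.e. 0.154 to 3 decimal places.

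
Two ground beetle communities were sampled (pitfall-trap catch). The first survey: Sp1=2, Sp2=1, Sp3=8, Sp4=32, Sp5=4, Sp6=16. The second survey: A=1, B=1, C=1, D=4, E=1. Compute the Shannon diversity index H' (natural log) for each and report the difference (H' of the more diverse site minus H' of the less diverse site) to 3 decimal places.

0.082

The first survey: N=63, proportions 0.03175, 0.01587, 0.12698, 0.50794, 0.06349, 0.25397, giving H' = 1.30453 (working shown to 5 dp, full precision carried).
The second survey: N=8, proportions 0.125, 0.125, 0.125, 0.5, 0.125, giving H' = 1.38629.
Difference = |1.30453 − 1.38629| = 0.08176, i.e. 0.082 to 3 decimal places.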